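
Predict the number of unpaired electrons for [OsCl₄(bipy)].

2

Ligand charges: each chloride is −1; 2,2′-bipyridine is neutral. With an overall charge of 0 the osmium centre must be in the +4 oxidation state.
Os sits in group 8, so the d-electron count is 8 − 4 = 4.
Counting donor atoms: 4×chloride (monodentate) → 4 donors; 1×2,2′-bipyridine (bidentate) → 2 donors. Coordination number = 6.
The spin state decides the count: a 5d ion has a large Δₒ and is invariably low-spin.
An octahedral low-spin d⁴ ion is t₂g⁴e_g⁰, giving 2 unpaired electrons.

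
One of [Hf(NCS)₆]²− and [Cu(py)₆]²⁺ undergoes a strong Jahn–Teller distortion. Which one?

[Cu(py)₆]²⁺

[Hf(NCS)₆]²−: Summing ligand charges against the −2 overall charge gives an oxidation state of +4 for hafnium. Hf sits in group 4, so the d-electron count is 4 − 4 = 0. The d⁰ configuration leaves the e_g set evenly filled (or empty) — no strong Jahn–Teller driving force.
[Cu(py)₆]²⁺: Summing ligand charges against the +2 overall charge gives an oxidation state of +2 for copper. Copper is a group-11 element; Cu(II) is therefore d⁹. The t₂g⁶e_g³ configuration has an unevenly filled e_g set; the Jahn–Teller theorem predicts a tetragonal distortion (typically axial elongation) to lift the degeneracy.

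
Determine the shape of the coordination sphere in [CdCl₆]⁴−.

octahedral

Summing ligand charges against the −4 overall charge gives an oxidation state of +2 for cadmium.
Group 12 minus oxidation state 2 gives a d¹⁰ configuration.
With 6 monodentate ligands the coordination number is 6.
Six donors around a single metal centre give an octahedral coordination sphere.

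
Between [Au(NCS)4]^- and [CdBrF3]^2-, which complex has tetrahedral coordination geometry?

[CdBrF3]^2-

For [Au(NCS)4]^-: Ligand charges: each isothiocyanate is −1. With an overall charge of −1 the gold centre must be in the +3 oxidation state. Gold is a group-11 element; Au(III) is therefore d⁸. A 5d d⁸ ion has a large crystal-field splitting; square planar leaves the high-energy d_{x²−y²} orbital empty and maximises CFSE. → square planar.
For [CdBrF3]^2-: Ligand charges: each bromide is −1; each fluoride is −1. With an overall charge of −2 the cadmium centre must be in the +2 oxidation state. Cd sits in group 12, so the d-electron count is 12 − 2 = 10. A d¹⁰ ion has no crystal-field stabilisation preference between square planar and tetrahedral, so four ligands adopt the sterically favoured tetrahedral geometry. → tetrahedral.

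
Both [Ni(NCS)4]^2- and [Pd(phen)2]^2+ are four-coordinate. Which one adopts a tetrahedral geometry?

[Ni(NCS)4]^2-

For [Ni(NCS)4]^2-: Summing ligand charges against the −2 overall charge gives an oxidation state of +2 for nickel. Nickel is a group-10 element; Ni(II) is therefore d⁸. Isothiocyanate is a weak-field ligand. With weak-field ligands the CFSE gain from square planar is small, so a 3d d⁸ ion takes the sterically preferred tetrahedral geometry. → tetrahedral.
For [Pd(phen)2]^2+: 1,10-phenanthroline is neutral; balancing the +2 overall charge requires Pd(II). Group 10 minus oxidation state 2 gives a d⁸ configuration. A 4d d⁸ ion has a large crystal-field splitting; square planar leaves the high-energy d_{x²−y²} orbital empty and maximises CFSE. → square planar.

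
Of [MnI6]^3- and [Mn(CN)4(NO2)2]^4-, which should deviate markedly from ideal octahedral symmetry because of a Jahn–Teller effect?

[MnI6]^3-: Each iodide is −1; balancing the −3 overall charge requires Mn(III). Manganese is a group-7 element; Mn(III) is therefore d⁴. Iodide is a weak-field ligand for a first-row metal, so the complex is high-spin. The t₂g³e_g¹ (high-spin) configuration has an unevenly filled e_g set; the Jahn–Teller theorem predicts a tetragonal distortion (typically axial elongation) to lift the degeneracy.
[Mn(CN)4(NO2)2]^4-: Summing ligand charges against the −4 overall charge gives an oxidation state of +2 for manganese. Mn sits in group 7, so the d-electron count is 7 − 2 = 5. Cyanide and nitro (N-bound nitrite) are strong-field ligands (high in the spectrochemical series) for a first-row metal, so the complex is low-spin. The d⁵ configuration leaves the e_g set evenly filled (or empty) — no strong Jahn–Teller driving force.

[MnI6]^3-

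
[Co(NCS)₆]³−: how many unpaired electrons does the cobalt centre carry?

0

Ligand charges: each isothiocyanate is −1. With an overall charge of −3 the cobalt centre must be in the +3 oxidation state.
Cobalt is a group-9 element; Co(III) is therefore d⁶.
The spin state decides the count: Co(III) has an exceptionally large octahedral splitting and is low-spin with essentially every ligand except fluoride.
An octahedral low-spin d⁶ ion is t₂g⁶e_g⁰, giving 0 unpaired electrons.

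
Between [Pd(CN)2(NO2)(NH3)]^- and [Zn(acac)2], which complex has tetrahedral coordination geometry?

For [Pd(CN)2(NO2)(NH3)]^-: Summing ligand charges against the −1 overall charge gives an oxidation state of +2 for palladium. Palladium is a group-10 element; Pd(II) is therefore d⁸. A 4d d⁸ ion has a large crystal-field splitting; square planar leaves the high-energy d_{x²−y²} orbital empty and maximises CFSE. → square planar.
For [Zn(acac)2]: Ligand charges: each acetylacetonate is −1. With an overall charge of 0 the zinc centre must be in the +2 oxidation state. Group 12 minus oxidation state 2 gives a d¹⁰ configuration. A d¹⁰ ion has no crystal-field stabilisation preference between square planar and tetrahedral, so four ligands adopt the sterically favoured tetrahedral geometry. → tetrahedral.

[Zn(acac)2]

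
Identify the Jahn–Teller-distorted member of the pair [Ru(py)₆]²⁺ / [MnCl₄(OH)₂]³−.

[Ru(py)₆]²⁺: Summing ligand charges against the +2 overall charge gives an oxidation state of +2 for ruthenium. Ruthenium is a group-8 element; Ru(II) is therefore d⁶. A 4d ion has a large Δₒ and is invariably low-spin. The d⁶ configuration leaves the e_g set evenly filled (or empty) — no strong Jahn–Teller driving force.
[MnCl₄(OH)₂]³−: Summing ligand charges against the −3 overall charge gives an oxidation state of +3 for manganese. Group 7 minus oxidation state 3 gives a d⁴ configuration. Chloride and hydroxide are weak-field ligands for a first-row metal, so the complex is high-spin. The t₂g³e_g¹ (high-spin) configuration has an unevenly filled e_g set; the Jahn–Teller theorem predicts a tetragonal distortion (typically axial elongation) to lift the degeneracy.

[MnCl₄(OH)₂]³−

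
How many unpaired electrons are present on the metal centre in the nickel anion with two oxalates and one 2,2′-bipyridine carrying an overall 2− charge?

Each oxalate is −2; 2,2′-bipyridine is neutral; balancing the −2 overall charge requires Ni(II).
Nickel is a group-10 element; Ni(II) is therefore d⁸.
Counting donor atoms: 2×oxalate (bidentate) → 4 donors; 1×2,2′-bipyridine (bidentate) → 2 donors. Coordination number = 6.
In an octahedral field the d⁸ configuration is t₂g⁶e_g² (only one arrangement possible), giving 2 unpaired electrons.

2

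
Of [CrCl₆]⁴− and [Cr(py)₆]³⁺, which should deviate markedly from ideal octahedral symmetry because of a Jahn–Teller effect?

[CrCl₆]⁴−: Ligand charges: each chloride is −1. With an overall charge of −4 the chromium centre must be in the +2 oxidation state. Group 6 minus oxidation state 2 gives a d⁴ configuration. Chloride is a weak-field ligand for a first-row metal, so the complex is high-spin. The t₂g³e_g¹ (high-spin) configuration has an unevenly filled e_g set; the Jahn–Teller theorem predicts a tetragonal distortion (typically axial elongation) to lift the degeneracy.
[Cr(py)₆]³⁺: Summing ligand charges against the +3 overall charge gives an oxidation state of +3 for chromium. Chromium is a group-6 element; Cr(III) is therefore d³. The d³ configuration leaves the e_g set evenly filled (or empty) — no strong Jahn–Teller driving force.

[CrCl₆]⁴−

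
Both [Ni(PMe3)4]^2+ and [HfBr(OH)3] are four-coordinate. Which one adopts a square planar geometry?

[Ni(PMe3)4]^2+

For [Ni(PMe3)4]^2+: Ligand charges: trimethylphosphine is neutral. With an overall charge of +2 the nickel centre must be in the +2 oxidation state. Nickel is a group-10 element; Ni(II) is therefore d⁸. Trimethylphosphine is a strong-field ligand (high in the spectrochemical series). A 3d d⁸ ion with strong-field ligands gains enough CFSE to favour square planar over tetrahedral. → square planar.
For [HfBr(OH)3]: Ligand charges: each bromide is −1; each hydroxide is −1. With an overall charge of 0 the hafnium centre must be in the +4 oxidation state. Hf sits in group 4, so the d-electron count is 4 − 4 = 0. A d⁰ ion has no crystal-field stabilisation preference between square planar and tetrahedral, so four ligands adopt the sterically favoured tetrahedral geometry. → tetrahedral.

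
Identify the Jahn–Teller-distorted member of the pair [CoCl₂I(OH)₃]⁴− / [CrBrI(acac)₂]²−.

[CrBrI(acac)₂]²−

[CoCl₂I(OH)₃]⁴−: Each chloride is −1; each iodide is −1; each hydroxide is −1; balancing the −4 overall charge requires Co(II). Co sits in group 9, so the d-electron count is 9 − 2 = 7. Chloride, hydroxide, and iodide are weak-field ligands for a first-row metal, so the complex is high-spin. The d⁷ configuration leaves the e_g set evenly filled (or empty) — no strong Jahn–Teller driving force.
[CrBrI(acac)₂]²−: Ligand charges: each bromide is −1; each iodide is −1; each acetylacetonate is −1. With an overall charge of −2 the chromium centre must be in the +2 oxidation state. Group 6 minus oxidation state 2 gives a d⁴ configuration. Acetylacetonate, bromide, and iodide are weak-field ligands for a first-row metal, so the complex is high-spin. The t₂g³e_g¹ (high-spin) configuration has an unevenly filled e_g set; the Jahn–Teller theorem predicts a tetragonal distortion (typically axial elongation) to lift the degeneracy.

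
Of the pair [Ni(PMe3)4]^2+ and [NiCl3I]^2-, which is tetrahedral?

For [Ni(PMe3)4]^2+: Trimethylphosphine is neutral; balancing the +2 overall charge requires Ni(II). Group 10 minus oxidation state 2 gives a d⁸ configuration. Trimethylphosphine is a strong-field ligand (high in the spectrochemical series). A 3d d⁸ ion with strong-field ligands gains enough CFSE to favour square planar over tetrahedral. → square planar.
For [NiCl3I]^2-: Each chloride is −1; each iodide is −1; balancing the −2 overall charge requires Ni(II). Group 10 minus oxidation state 2 gives a d⁸ configuration. Chloride and iodide are weak-field ligands. With weak-field ligands the CFSE gain from square planar is small, so a 3d d⁸ ion takes the sterically preferred tetrahedral geometry. → tetrahedral.

[NiCl3I]^2-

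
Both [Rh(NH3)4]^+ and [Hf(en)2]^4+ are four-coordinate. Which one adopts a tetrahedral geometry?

[Hf(en)2]^4+

For [Rh(NH3)4]^+: Ammonia is neutral; balancing the +1 overall charge requires Rh(I). Rhodium is a group-9 element; Rh(I) is therefore d⁸. A 4d d⁸ ion has a large crystal-field splitting; square planar leaves the high-energy d_{x²−y²} orbital empty and maximises CFSE. → square planar.
For [Hf(en)2]^4+: Ethylenediamine is neutral; balancing the +4 overall charge requires Hf(IV). Hafnium is a group-4 element; Hf(IV) is therefore d⁰. A d⁰ ion has no crystal-field stabilisation preference between square planar and tetrahedral, so four ligands adopt the sterically favoured tetrahedral geometry. → tetrahedral.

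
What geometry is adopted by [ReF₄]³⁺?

Each fluoride is −1; balancing the +3 overall charge requires Re(VII).
Re sits in group 7, so the d-electron count is 7 − 7 = 0.
With 4 monodentate ligands the coordination number is 4.
A d⁰ ion has no crystal-field stabilisation preference between square planar and tetrahedral, so four ligands adopt the sterically favoured tetrahedral geometry.

tetrahedral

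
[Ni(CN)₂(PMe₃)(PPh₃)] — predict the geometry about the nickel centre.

Summing ligand charges against the 0 overall charge gives an oxidation state of +2 for nickel.
Nickel is a group-10 element; Ni(II) is therefore d⁸.
With 4 monodentate ligands the coordination number is 4.
Cyanide, trimethylphosphine, and triphenylphosphine are strong-field ligands (high in the spectrochemical series).
A 3d d⁸ ion with strong-field ligands gains enough CFSE to favour square planar over tetrahedral.

square planar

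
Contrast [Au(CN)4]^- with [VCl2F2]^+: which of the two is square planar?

[Au(CN)4]^-

For [Au(CN)4]^-: Ligand charges: each cyanide is −1. With an overall charge of −1 the gold centre must be in the +3 oxidation state. Au sits in group 11, so the d-electron count is 11 − 3 = 8. A 5d d⁸ ion has a large crystal-field splitting; square planar leaves the high-energy d_{x²−y²} orbital empty and maximises CFSE. → square planar.
For [VCl2F2]^+: Summing ligand charges against the +1 overall charge gives an oxidation state of +5 for vanadium. Group 5 minus oxidation state 5 gives a d⁰ configuration. A d⁰ ion has no crystal-field stabilisation preference between square planar and tetrahedral, so four ligands adopt the sterically favoured tetrahedral geometry. → tetrahedral.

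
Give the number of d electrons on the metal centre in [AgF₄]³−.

Summing ligand charges against the −3 overall charge gives an oxidation state of +1 for silver.
Ag sits in group 11, so the d-electron count is 11 − 1 = 10.

d¹⁰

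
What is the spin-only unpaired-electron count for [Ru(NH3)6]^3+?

Ligand charges: ammonia is neutral. With an overall charge of +3 the ruthenium centre must be in the +3 oxidation state.
Ru sits in group 8, so the d-electron count is 8 − 3 = 5.
The spin state decides the count: a 4d ion has a large Δₒ and is invariably low-spin.
An octahedral low-spin d⁵ ion is t₂g⁵e_g⁰, giving 1 unpaired electron.

1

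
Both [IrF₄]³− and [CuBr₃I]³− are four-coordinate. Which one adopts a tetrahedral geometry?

[CuBr₃I]³−

For [IrF₄]³−: Summing ligand charges against the −3 overall charge gives an oxidation state of +1 for iridium. Ir sits in group 9, so the d-electron count is 9 − 1 = 8. A 5d d⁸ ion has a large crystal-field splitting; square planar leaves the high-energy d_{x²−y²} orbital empty and maximises CFSE. → square planar.
For [CuBr₃I]³−: Each bromide is −1; each iodide is −1; balancing the −3 overall charge requires Cu(I). Cu sits in group 11, so the d-electron count is 11 − 1 = 10. A d¹⁰ ion has no crystal-field stabilisation preference between square planar and tetrahedral, so four ligands adopt the sterically favoured tetrahedral geometry. → tetrahedral.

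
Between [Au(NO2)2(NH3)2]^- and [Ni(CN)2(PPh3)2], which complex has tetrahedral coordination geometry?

For [Au(NO2)2(NH3)2]^-: Ligand charges: each nitro (N-bound nitrite) is −1; ammonia is neutral. With an overall charge of −1 the gold centre must be in the +1 oxidation state. Group 11 minus oxidation state 1 gives a d¹⁰ configuration. A d¹⁰ ion has no crystal-field stabilisation preference between square planar and tetrahedral, so four ligands adopt the sterically favoured tetrahedral geometry. → tetrahedral.
For [Ni(CN)2(PPh3)2]: Each cyanide is −1; triphenylphosphine is neutral; balancing the 0 overall charge requires Ni(II). Ni sits in group 10, so the d-electron count is 10 − 2 = 8. Cyanide and triphenylphosphine are strong-field ligands (high in the spectrochemical series). A 3d d⁸ ion with strong-field ligands gains enough CFSE to favour square planar over tetrahedral. → square planar.

[Au(NO2)2(NH3)2]^-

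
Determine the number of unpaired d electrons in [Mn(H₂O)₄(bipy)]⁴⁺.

3

Ligand charges: water is neutral; 2,2′-bipyridine is neutral. With an overall charge of +4 the manganese centre must be in the +4 oxidation state.
Manganese is a group-7 element; Mn(IV) is therefore d³.
Counting donor atoms: 4×water (monodentate) → 4 donors; 1×2,2′-bipyridine (bidentate) → 2 donors. Coordination number = 6.
In an octahedral field the d³ configuration is t₂g³e_g⁰ (only one arrangement possible), giving 3 unpaired electrons.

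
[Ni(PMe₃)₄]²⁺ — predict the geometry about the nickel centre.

Trimethylphosphine is neutral; balancing the +2 overall charge requires Ni(II).
Ni sits in group 10, so the d-electron count is 10 − 2 = 8.
With 4 monodentate ligands the coordination number is 4.
Trimethylphosphine is a strong-field ligand (high in the spectrochemical series).
A 3d d⁸ ion with strong-field ligands gains enough CFSE to favour square planar over tetrahedral.

square planar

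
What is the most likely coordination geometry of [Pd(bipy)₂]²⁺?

2,2′-bipyridine is neutral; balancing the +2 overall charge requires Pd(II).
Group 10 minus oxidation state 2 gives a d⁸ configuration.
Counting donor atoms: 2×2,2′-bipyridine (bidentate) → 4 donors. Coordination number = 4.
A 4d d⁸ ion has a large crystal-field splitting; square planar leaves the high-energy d_{x²−y²} orbital empty and maximises CFSE.

square planar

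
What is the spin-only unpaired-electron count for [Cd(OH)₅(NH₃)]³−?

0 unpaired electrons

Each hydroxide is −1; ammonia is neutral; balancing the −3 overall charge requires Cd(II).
Cd sits in group 12, so the d-electron count is 12 − 2 = 10.
In an octahedral field the d¹⁰ configuration is t₂g⁶e_g⁴, giving 0 unpaired electrons.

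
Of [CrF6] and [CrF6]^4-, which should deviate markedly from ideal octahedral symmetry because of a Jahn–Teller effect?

[CrF6]: Each fluoride is −1; balancing the 0 overall charge requires Cr(VI). Group 6 minus oxidation state 6 gives a d⁰ configuration. The d⁰ configuration leaves the e_g set evenly filled (or empty) — no strong Jahn–Teller driving force.
[CrF6]^4-: Each fluoride is −1; balancing the −4 overall charge requires Cr(II). Group 6 minus oxidation state 2 gives a d⁴ configuration. Fluoride is a weak-field ligand for a first-row metal, so the complex is high-spin. The t₂g³e_g¹ (high-spin) configuration has an unevenly filled e_g set; the Jahn–Teller theorem predicts a tetragonal distortion (typically axial elongation) to lift the degeneracy.

[CrF6]^4-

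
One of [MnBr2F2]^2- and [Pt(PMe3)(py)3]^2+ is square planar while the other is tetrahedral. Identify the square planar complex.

[Pt(PMe3)(py)3]^2+

For [MnBr2F2]^2-: Ligand charges: each bromide is −1; each fluoride is −1. With an overall charge of −2 the manganese centre must be in the +2 oxidation state. Group 7 minus oxidation state 2 gives a d⁵ configuration. A high-spin d⁵ ion has zero CFSE in either geometry, so four ligands adopt the sterically favoured tetrahedral geometry. → tetrahedral.
For [Pt(PMe3)(py)3]^2+: Summing ligand charges against the +2 overall charge gives an oxidation state of +2 for platinum. Platinum is a group-10 element; Pt(II) is therefore d⁸. A 5d d⁸ ion has a large crystal-field splitting; square planar leaves the high-energy d_{x²−y²} orbital empty and maximises CFSE. → square planar.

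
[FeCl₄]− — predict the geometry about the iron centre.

tetrahedral

Ligand charges: each chloride is −1. With an overall charge of −1 the iron centre must be in the +3 oxidation state.
Fe sits in group 8, so the d-electron count is 8 − 3 = 5.
Coordination number: 4.
Chloride is a weak-field ligand.
A high-spin d⁵ ion has zero CFSE in either geometry, so four ligands adopt the sterically favoured tetrahedral geometry.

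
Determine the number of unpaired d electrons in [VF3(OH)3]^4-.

Each fluoride is −1; each hydroxide is −1; balancing the −4 overall charge requires V(II).
Group 5 minus oxidation state 2 gives a d³ configuration.
In an octahedral field the d³ configuration is t₂g³e_g⁰ (only one arrangement possible), giving 3 unpaired electrons.

3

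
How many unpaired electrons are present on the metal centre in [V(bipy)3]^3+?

Summing ligand charges against the +3 overall charge gives an oxidation state of +3 for vanadium.
Group 5 minus oxidation state 3 gives a d² configuration.
Counting donor atoms: 3×2,2′-bipyridine (bidentate) → 6 donors. Coordination number = 6.
In an octahedral field the d² configuration is t₂g²e_g⁰ (only one arrangement possible), giving 2 unpaired electrons.

2 unpaired electrons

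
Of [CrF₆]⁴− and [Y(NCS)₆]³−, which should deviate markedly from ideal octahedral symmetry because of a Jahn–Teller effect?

[CrF₆]⁴−: Each fluoride is −1; balancing the −4 overall charge requires Cr(II). Chromium is a group-6 element; Cr(II) is therefore d⁴. Fluoride is a weak-field ligand for a first-row metal, so the complex is high-spin. The t₂g³e_g¹ (high-spin) configuration has an unevenly filled e_g set; the Jahn–Teller theorem predicts a tetragonal distortion (typically axial elongation) to lift the degeneracy.
[Y(NCS)₆]³−: Summing ligand charges against the −3 overall charge gives an oxidation state of +3 for yttrium. Group 3 minus oxidation state 3 gives a d⁰ configuration. The d⁰ configuration leaves the e_g set evenly filled (or empty) — no strong Jahn–Teller driving force.

[CrF₆]⁴−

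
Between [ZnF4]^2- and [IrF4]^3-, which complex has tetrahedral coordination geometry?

For [ZnF4]^2-: Ligand charges: each fluoride is −1. With an overall charge of −2 the zinc centre must be in the +2 oxidation state. Group 12 minus oxidation state 2 gives a d¹⁰ configuration. A d¹⁰ ion has no crystal-field stabilisation preference between square planar and tetrahedral, so four ligands adopt the sterically favoured tetrahedral geometry. → tetrahedral.
For [IrF4]^3-: Summing ligand charges against the −3 overall charge gives an oxidation state of +1 for iridium. Ir sits in group 9, so the d-electron count is 9 − 1 = 8. A 5d d⁸ ion has a large crystal-field splitting; square planar leaves the high-energy d_{x²−y²} orbital empty and maximises CFSE. → square planar.

[ZnF4]^2-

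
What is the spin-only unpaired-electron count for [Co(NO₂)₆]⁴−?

Each nitro (N-bound nitrite) is −1; balancing the −4 overall charge requires Co(II).
Co sits in group 9, so the d-electron count is 9 − 2 = 7.
The spin state decides the count: Nitro (N-bound nitrite) is a strong-field ligand (high in the spectrochemical series) for a first-row metal, so the complex is low-spin.
An octahedral low-spin d⁷ ion is t₂g⁶e_g¹, giving 1 unpaired electron.

1 unpaired electron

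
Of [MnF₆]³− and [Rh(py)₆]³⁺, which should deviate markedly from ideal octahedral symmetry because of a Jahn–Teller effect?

[MnF₆]³−: Each fluoride is −1; balancing the −3 overall charge requires Mn(III). Manganese is a group-7 element; Mn(III) is therefore d⁴. Fluoride is a weak-field ligand for a first-row metal, so the complex is high-spin. The t₂g³e_g¹ (high-spin) configuration has an unevenly filled e_g set; the Jahn–Teller theorem predicts a tetragonal distortion (typically axial elongation) to lift the degeneracy.
[Rh(py)₆]³⁺: Summing ligand charges against the +3 overall charge gives an oxidation state of +3 for rhodium. Rh sits in group 9, so the d-electron count is 9 − 3 = 6. A 4d ion has a large Δₒ and is invariably low-spin. The d⁶ configuration leaves the e_g set evenly filled (or empty) — no strong Jahn–Teller driving force.

[MnF₆]³−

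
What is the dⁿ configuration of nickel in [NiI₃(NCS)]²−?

Ligand charges: each iodide is −1; each isothiocyanate is −1. With an overall charge of −2 the nickel centre must be in the +2 oxidation state.
Group 10 minus oxidation state 2 gives a d⁸ configuration.

d8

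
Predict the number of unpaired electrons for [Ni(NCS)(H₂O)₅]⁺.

2

Ligand charges: each isothiocyanate is −1; water is neutral. With an overall charge of +1 the nickel centre must be in the +2 oxidation state.
Group 10 minus oxidation state 2 gives a d⁸ configuration.
In an octahedral field the d⁸ configuration is t₂g⁶e_g² (only one arrangement possible), giving 2 unpaired electrons.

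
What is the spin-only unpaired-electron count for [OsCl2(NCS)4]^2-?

Ligand charges: each chloride is −1; each isothiocyanate is −1. With an overall charge of −2 the osmium centre must be in the +4 oxidation state.
Osmium is a group-8 element; Os(IV) is therefore d⁴.
The spin state decides the count: a 5d ion has a large Δₒ and is invariably low-spin.
An octahedral low-spin d⁴ ion is t₂g⁴e_g⁰, giving 2 unpaired electrons.

2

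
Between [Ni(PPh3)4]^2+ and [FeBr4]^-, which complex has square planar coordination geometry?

[Ni(PPh3)4]^2+

For [Ni(PPh3)4]^2+: Ligand charges: triphenylphosphine is neutral. With an overall charge of +2 the nickel centre must be in the +2 oxidation state. Group 10 minus oxidation state 2 gives a d⁸ configuration. Triphenylphosphine is a strong-field ligand (high in the spectrochemical series). A 3d d⁸ ion with strong-field ligands gains enough CFSE to favour square planar over tetrahedral. → square planar.
For [FeBr4]^-: Summing ligand charges against the −1 overall charge gives an oxidation state of +3 for iron. Iron is a group-8 element; Fe(III) is therefore d⁵. A high-spin d⁵ ion has zero CFSE in either geometry, so four ligands adopt the sterically favoured tetrahedral geometry. → tetrahedral.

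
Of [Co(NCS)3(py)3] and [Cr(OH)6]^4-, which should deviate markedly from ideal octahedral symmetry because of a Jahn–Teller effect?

[Co(NCS)3(py)3]: Each isothiocyanate is −1; pyridine is neutral; balancing the 0 overall charge requires Co(III). Co sits in group 9, so the d-electron count is 9 − 3 = 6. Co(III) has an exceptionally large octahedral splitting and is low-spin with essentially every ligand except fluoride. The d⁶ configuration leaves the e_g set evenly filled (or empty) — no strong Jahn–Teller driving force.
[Cr(OH)6]^4-: Summing ligand charges against the −4 overall charge gives an oxidation state of +2 for chromium. Cr sits in group 6, so the d-electron count is 6 − 2 = 4. Hydroxide is a weak-field ligand for a first-row metal, so the complex is high-spin. The t₂g³e_g¹ (high-spin) configuration has an unevenly filled e_g set; the Jahn–Teller theorem predicts a tetragonal distortion (typically axial elongation) to lift the degeneracy.

[Cr(OH)6]^4-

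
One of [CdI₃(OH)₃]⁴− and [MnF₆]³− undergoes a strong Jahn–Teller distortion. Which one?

[MnF₆]³−

[CdI₃(OH)₃]⁴−: Summing ligand charges against the −4 overall charge gives an oxidation state of +2 for cadmium. Cd sits in group 12, so the d-electron count is 12 − 2 = 10. The d¹⁰ configuration leaves the e_g set evenly filled (or empty) — no strong Jahn–Teller driving force.
[MnF₆]³−: Ligand charges: each fluoride is −1. With an overall charge of −3 the manganese centre must be in the +3 oxidation state. Manganese is a group-7 element; Mn(III) is therefore d⁴. Fluoride is a weak-field ligand for a first-row metal, so the complex is high-spin. The t₂g³e_g¹ (high-spin) configuration has an unevenly filled e_g set; the Jahn–Teller theorem predicts a tetragonal distortion (typically axial elongation) to lift the degeneracy.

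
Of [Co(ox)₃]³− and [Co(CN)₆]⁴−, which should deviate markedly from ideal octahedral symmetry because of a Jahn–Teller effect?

[Co(CN)₆]⁴−

[Co(ox)₃]³−: Ligand charges: each oxalate is −2. With an overall charge of −3 the cobalt centre must be in the +3 oxidation state. Co sits in group 9, so the d-electron count is 9 − 3 = 6. Co(III) has an exceptionally large octahedral splitting and is low-spin with essentially every ligand except fluoride. The d⁶ configuration leaves the e_g set evenly filled (or empty) — no strong Jahn–Teller driving force.
[Co(CN)₆]⁴−: Each cyanide is −1; balancing the −4 overall charge requires Co(II). Group 9 minus oxidation state 2 gives a d⁷ configuration. Cyanide is a strong-field ligand (high in the spectrochemical series) for a first-row metal, so the complex is low-spin. The t₂g⁶e_g¹ (low-spin) configuration has an unevenly filled e_g set; the Jahn–Teller theorem predicts a tetragonal distortion (typically axial elongation) to lift the degeneracy.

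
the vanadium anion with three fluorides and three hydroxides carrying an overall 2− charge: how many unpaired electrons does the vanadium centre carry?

Each fluoride is −1; each hydroxide is −1; balancing the −2 overall charge requires V(IV).
V sits in group 5, so the d-electron count is 5 − 4 = 1.
In an octahedral field the d¹ configuration is t₂g¹e_g⁰ (only one arrangement possible), giving 1 unpaired electron.

1 unpaired electron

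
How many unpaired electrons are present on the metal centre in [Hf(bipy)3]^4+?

2,2′-bipyridine is neutral; balancing the +4 overall charge requires Hf(IV).
Group 4 minus oxidation state 4 gives a d⁰ configuration.
Counting donor atoms: 3×2,2′-bipyridine (bidentate) → 6 donors. Coordination number = 6.
In an octahedral field the d⁰ configuration is t₂g⁰e_g⁰, giving 0 unpaired electrons.

0 unpaired electrons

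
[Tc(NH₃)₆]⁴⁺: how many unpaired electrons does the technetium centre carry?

Ligand charges: ammonia is neutral. With an overall charge of +4 the technetium centre must be in the +4 oxidation state.
Technetium is a group-7 element; Tc(IV) is therefore d³.
In an octahedral field the d³ configuration is t₂g³e_g⁰ (only one arrangement possible), giving 3 unpaired electrons.

3 unpaired electrons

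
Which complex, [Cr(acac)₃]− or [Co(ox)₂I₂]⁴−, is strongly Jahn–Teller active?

[Cr(acac)₃]−: Ligand charges: each acetylacetonate is −1. With an overall charge of −1 the chromium centre must be in the +2 oxidation state. Group 6 minus oxidation state 2 gives a d⁴ configuration. Acetylacetonate is a weak-field ligand for a first-row metal, so the complex is high-spin. The t₂g³e_g¹ (high-spin) configuration has an unevenly filled e_g set; the Jahn–Teller theorem predicts a tetragonal distortion (typically axial elongation) to lift the degeneracy.
[Co(ox)₂I₂]⁴−: Ligand charges: each oxalate is −2; each iodide is −1. With an overall charge of −4 the cobalt centre must be in the +2 oxidation state. Co sits in group 9, so the d-electron count is 9 − 2 = 7. Iodide and oxalate are weak-field ligands for a first-row metal, so the complex is high-spin. The d⁷ configuration leaves the e_g set evenly filled (or empty) — no strong Jahn–Teller driving force.

[Cr(acac)₃]−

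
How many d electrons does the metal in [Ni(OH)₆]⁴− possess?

d8

Each hydroxide is −1; balancing the −4 overall charge requires Ni(II).
Group 10 minus oxidation state 2 gives a d⁸ configuration.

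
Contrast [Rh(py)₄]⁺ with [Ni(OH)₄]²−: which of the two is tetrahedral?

For [Rh(py)₄]⁺: Ligand charges: pyridine is neutral. With an overall charge of +1 the rhodium centre must be in the +1 oxidation state. Group 9 minus oxidation state 1 gives a d⁸ configuration. A 4d d⁸ ion has a large crystal-field splitting; square planar leaves the high-energy d_{x²−y²} orbital empty and maximises CFSE. → square planar.
For [Ni(OH)₄]²−: Ligand charges: each hydroxide is −1. With an overall charge of −2 the nickel centre must be in the +2 oxidation state. Nickel is a group-10 element; Ni(II) is therefore d⁸. Hydroxide is a weak-field ligand. With weak-field ligands the CFSE gain from square planar is small, so a 3d d⁸ ion takes the sterically preferred tetrahedral geometry. → tetrahedral.

[Ni(OH)₄]²−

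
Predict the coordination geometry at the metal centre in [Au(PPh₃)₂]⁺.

linear

Triphenylphosphine is neutral; balancing the +1 overall charge requires Au(I).
Gold is a group-11 element; Au(I) is therefore d¹⁰.
Coordination number: 2.
A d¹⁰ ion with only two ligands adopts a linear arrangement (sp hybridisation; no CFSE preference).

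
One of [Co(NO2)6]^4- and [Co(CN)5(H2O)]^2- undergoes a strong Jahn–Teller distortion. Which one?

[Co(NO2)6]^4-

[Co(NO2)6]^4-: Summing ligand charges against the −4 overall charge gives an oxidation state of +2 for cobalt. Group 9 minus oxidation state 2 gives a d⁷ configuration. Nitro (N-bound nitrite) is a strong-field ligand (high in the spectrochemical series) for a first-row metal, so the complex is low-spin. The t₂g⁶e_g¹ (low-spin) configuration has an unevenly filled e_g set; the Jahn–Teller theorem predicts a tetragonal distortion (typically axial elongation) to lift the degeneracy.
[Co(CN)5(H2O)]^2-: Each cyanide is −1; water is neutral; balancing the −2 overall charge requires Co(III). Group 9 minus oxidation state 3 gives a d⁶ configuration. Co(III) has an exceptionally large octahedral splitting and is low-spin with essentially every ligand except fluoride. The d⁶ configuration leaves the e_g set evenly filled (or empty) — no strong Jahn–Teller driving force.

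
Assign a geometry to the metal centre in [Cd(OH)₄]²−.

Ligand charges: each hydroxide is −1. With an overall charge of −2 the cadmium centre must be in the +2 oxidation state.
Cd sits in group 12, so the d-electron count is 12 − 2 = 10.
Coordination number: 4.
A d¹⁰ ion has no crystal-field stabilisation preference between square planar and tetrahedral, so four ligands adopt the sterically favoured tetrahedral geometry.

tetrahedral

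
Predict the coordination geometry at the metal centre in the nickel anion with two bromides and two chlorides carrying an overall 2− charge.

Ligand charges: each bromide is −1; each chloride is −1. With an overall charge of −2 the nickel centre must be in the +2 oxidation state.
Ni sits in group 10, so the d-electron count is 10 − 2 = 8.
Coordination number: 4.
Bromide and chloride are weak-field ligands.
With weak-field ligands the CFSE gain from square planar is small, so a 3d d⁸ ion takes the sterically preferred tetrahedral geometry.

tetrahedral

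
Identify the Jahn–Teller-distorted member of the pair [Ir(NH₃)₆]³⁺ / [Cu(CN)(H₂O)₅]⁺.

[Ir(NH₃)₆]³⁺: Ammonia is neutral; balancing the +3 overall charge requires Ir(III). Ir sits in group 9, so the d-electron count is 9 − 3 = 6. A 5d ion has a large Δₒ and is invariably low-spin. The d⁶ configuration leaves the e_g set evenly filled (or empty) — no strong Jahn–Teller driving force.
[Cu(CN)(H₂O)₅]⁺: Summing ligand charges against the +1 overall charge gives an oxidation state of +2 for copper. Cu sits in group 11, so the d-electron count is 11 − 2 = 9. The t₂g⁶e_g³ configuration has an unevenly filled e_g set; the Jahn–Teller theorem predicts a tetragonal distortion (typically axial elongation) to lift the degeneracy.

[Cu(CN)(H₂O)₅]⁺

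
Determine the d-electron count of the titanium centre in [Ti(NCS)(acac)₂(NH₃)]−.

d²

Each isothiocyanate is −1; each acetylacetonate is −1; ammonia is neutral; balancing the −1 overall charge requires Ti(II).
Ti sits in group 4, so the d-electron count is 4 − 2 = 2.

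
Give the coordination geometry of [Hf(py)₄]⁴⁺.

tetrahedral

Ligand charges: pyridine is neutral. With an overall charge of +4 the hafnium centre must be in the +4 oxidation state.
Hafnium is a group-4 element; Hf(IV) is therefore d⁰.
Coordination number: 4.
A d⁰ ion has no crystal-field stabilisation preference between square planar and tetrahedral, so four ligands adopt the sterically favoured tetrahedral geometry.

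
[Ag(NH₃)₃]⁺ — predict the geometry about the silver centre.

trigonal planar

Ligand charges: ammonia is neutral. With an overall charge of +1 the silver centre must be in the +1 oxidation state.
Group 11 minus oxidation state 1 gives a d¹⁰ configuration.
Coordination number: 3.
Three ligands around a d¹⁰ centre minimise repulsion in a trigonal-planar arrangement.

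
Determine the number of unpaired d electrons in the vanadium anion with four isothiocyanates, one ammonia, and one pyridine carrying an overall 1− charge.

2

Each isothiocyanate is −1; ammonia is neutral; pyridine is neutral; balancing the −1 overall charge requires V(III).
Vanadium is a group-5 element; V(III) is therefore d².
In an octahedral field the d² configuration is t₂g²e_g⁰ (only one arrangement possible), giving 2 unpaired electrons.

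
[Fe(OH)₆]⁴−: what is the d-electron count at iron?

d6

Each hydroxide is −1; balancing the −4 overall charge requires Fe(II).
Group 8 minus oxidation state 2 gives a d⁶ configuration.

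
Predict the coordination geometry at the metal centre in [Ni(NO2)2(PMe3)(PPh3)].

Each nitro (N-bound nitrite) is −1; trimethylphosphine is neutral; triphenylphosphine is neutral; balancing the 0 overall charge requires Ni(II).
Ni sits in group 10, so the d-electron count is 10 − 2 = 8.
With 4 monodentate ligands the coordination number is 4.
Nitro (N-bound nitrite), trimethylphosphine, and triphenylphosphine are strong-field ligands (high in the spectrochemical series).
A 3d d⁸ ion with strong-field ligands gains enough CFSE to favour square planar over tetrahedral.

square planar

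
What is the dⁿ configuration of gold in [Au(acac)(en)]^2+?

Ligand charges: each acetylacetonate is −1; ethylenediamine is neutral. With an overall charge of +2 the gold centre must be in the +3 oxidation state.
Group 11 minus oxidation state 3 gives a d⁸ configuration.

d8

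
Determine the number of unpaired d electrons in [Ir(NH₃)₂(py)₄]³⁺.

0 unpaired electrons

Ammonia is neutral; pyridine is neutral; balancing the +3 overall charge requires Ir(III).
Group 9 minus oxidation state 3 gives a d⁶ configuration.
The spin state decides the count: a 5d ion has a large Δₒ and is invariably low-spin.
An octahedral low-spin d⁶ ion is t₂g⁶e_g⁰, giving 0 unpaired electrons.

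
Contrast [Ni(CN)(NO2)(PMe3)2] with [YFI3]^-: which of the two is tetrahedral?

For [Ni(CN)(NO2)(PMe3)2]: Each cyanide is −1; each nitro (N-bound nitrite) is −1; trimethylphosphine is neutral; balancing the 0 overall charge requires Ni(II). Nickel is a group-10 element; Ni(II) is therefore d⁸. Cyanide, nitro (N-bound nitrite), and trimethylphosphine are strong-field ligands (high in the spectrochemical series). A 3d d⁸ ion with strong-field ligands gains enough CFSE to favour square planar over tetrahedral. → square planar.
For [YFI3]^-: Ligand charges: each fluoride is −1; each iodide is −1. With an overall charge of −1 the yttrium centre must be in the +3 oxidation state. Y sits in group 3, so the d-electron count is 3 − 3 = 0. A d⁰ ion has no crystal-field stabilisation preference between square planar and tetrahedral, so four ligands adopt the sterically favoured tetrahedral geometry. → tetrahedral.

[YFI3]^-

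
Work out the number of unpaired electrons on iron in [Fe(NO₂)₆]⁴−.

0

Ligand charges: each nitro (N-bound nitrite) is −1. With an overall charge of −4 the iron centre must be in the +2 oxidation state.
Group 8 minus oxidation state 2 gives a d⁶ configuration.
The spin state decides the count: Nitro (N-bound nitrite) is a strong-field ligand (high in the spectrochemical series) for a first-row metal, so the complex is low-spin.
An octahedral low-spin d⁶ ion is t₂g⁶e_g⁰, giving 0 unpaired electrons.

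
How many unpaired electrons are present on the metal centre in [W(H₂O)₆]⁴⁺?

2 unpaired electrons

Water is neutral; balancing the +4 overall charge requires W(IV).
W sits in group 6, so the d-electron count is 6 − 4 = 2.
In an octahedral field the d² configuration is t₂g²e_g⁰ (only one arrangement possible), giving 2 unpaired electrons.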